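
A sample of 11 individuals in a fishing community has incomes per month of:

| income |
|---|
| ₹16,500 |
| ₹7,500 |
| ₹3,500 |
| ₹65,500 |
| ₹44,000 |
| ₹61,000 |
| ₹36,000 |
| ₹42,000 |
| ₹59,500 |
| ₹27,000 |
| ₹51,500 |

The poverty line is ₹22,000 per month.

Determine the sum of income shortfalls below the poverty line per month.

₹38,500

Below the line: ₹3,500, ₹7,500, ₹16,500 (q = 3 of N = 11).
Individual gaps: 22000−3500 = 18500; 22000−7500 = 14500; 22000−16500 = 5500.
Aggregate gap = ₹38,500.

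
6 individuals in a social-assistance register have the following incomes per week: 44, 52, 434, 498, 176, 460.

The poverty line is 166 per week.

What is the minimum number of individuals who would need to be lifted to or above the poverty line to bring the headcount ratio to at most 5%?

2 of the 6 individuals are poor, so H = 2/6 = 0.333.
A headcount ratio of at most 5% allows at most ⌊0.05 × 6⌋ = 0 poor individuals.
So at least 2 − 0 = 2 must be lifted.

2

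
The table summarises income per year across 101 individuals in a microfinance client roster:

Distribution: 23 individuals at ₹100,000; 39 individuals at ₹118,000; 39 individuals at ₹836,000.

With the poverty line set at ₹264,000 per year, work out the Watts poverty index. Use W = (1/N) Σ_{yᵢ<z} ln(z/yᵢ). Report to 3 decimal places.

Below the line: 23×₹100,000, 39×₹118,000 (q = 62 of N = 101).
ln(z/y) terms: ln(264000/100000) = 0.9708 (×23); ln(264000/118000) = 0.8053 (×39).
W = 53.733230 / 101 = 0.532.

0.532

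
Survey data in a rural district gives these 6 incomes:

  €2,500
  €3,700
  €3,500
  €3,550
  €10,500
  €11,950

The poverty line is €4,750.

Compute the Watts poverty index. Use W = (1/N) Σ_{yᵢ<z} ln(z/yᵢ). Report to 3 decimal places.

0.248

Below the line: €2,500, €3,500, €3,550, €3,700 (q = 4 of N = 6).
Log gaps: ln(4750/2500) = 0.6419; ln(4750/3500) = 0.3054; ln(4750/3550) = 0.2912; ln(4750/3700) = 0.2498.
W = 1.488244 / 6 = 0.248.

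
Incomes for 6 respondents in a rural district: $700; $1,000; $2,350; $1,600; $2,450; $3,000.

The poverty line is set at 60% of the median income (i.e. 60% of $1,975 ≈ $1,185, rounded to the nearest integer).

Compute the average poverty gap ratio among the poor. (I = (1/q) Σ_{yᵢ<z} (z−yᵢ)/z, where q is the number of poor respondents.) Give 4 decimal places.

Incomes under z: $700, $1,000 (q = 2 of N = 6).
Shortfall ratios (z−y)/z: 0.4093, 0.1561; sum = 0.565401.
The income-gap ratio divides by q (the poor only): 0.565401 / 2 = 0.2827.

0.2827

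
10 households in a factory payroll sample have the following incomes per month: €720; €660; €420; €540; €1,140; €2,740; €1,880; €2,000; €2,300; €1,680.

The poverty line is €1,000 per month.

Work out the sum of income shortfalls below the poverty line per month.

€1,660

Incomes under z: €420, €540, €660, €720 (q = 4 of N = 10).
Individual gaps: 1000−420 = 580; 1000−540 = 460; 1000−660 = 340; 1000−720 = 280.
Aggregate gap = €1,660.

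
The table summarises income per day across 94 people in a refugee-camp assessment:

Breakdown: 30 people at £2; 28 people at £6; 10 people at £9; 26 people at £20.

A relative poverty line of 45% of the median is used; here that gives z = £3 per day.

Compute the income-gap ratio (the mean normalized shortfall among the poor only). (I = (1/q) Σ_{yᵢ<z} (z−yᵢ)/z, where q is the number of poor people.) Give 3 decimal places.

0.333

Below the line: 30×£2 (q = 30 of N = 94).
Shortfall ratios (z−y)/z: 0.3333 (×30); sum = 10.000000.
The income-gap ratio divides by q (the poor only): 10.000000 / 30 = 0.333.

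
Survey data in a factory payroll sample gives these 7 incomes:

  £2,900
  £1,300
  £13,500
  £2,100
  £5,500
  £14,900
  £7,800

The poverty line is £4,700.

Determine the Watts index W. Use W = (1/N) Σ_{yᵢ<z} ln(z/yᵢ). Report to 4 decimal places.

Incomes under z: £1,300, £2,100, £2,900 (q = 3 of N = 7).
Log gaps: ln(4700/1300) = 1.2852; ln(4700/2100) = 0.8056; ln(4700/2900) = 0.4829.
W = 2.573675 / 7 = 0.3677.

0.3677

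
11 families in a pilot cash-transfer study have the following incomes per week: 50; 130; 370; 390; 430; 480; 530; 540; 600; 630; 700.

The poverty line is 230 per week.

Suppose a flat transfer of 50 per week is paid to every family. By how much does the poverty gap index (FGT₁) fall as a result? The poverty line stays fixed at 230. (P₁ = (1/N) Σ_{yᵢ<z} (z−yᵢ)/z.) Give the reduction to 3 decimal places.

0.040

Before: below the line — 50, 130; poverty gap index (FGT₁) = 0.11067.
After the 50 transfer: below the line — 100, 180; poverty gap index (FGT₁) = 0.07115.
Reduction = 0.11067 − 0.07115 = 0.040.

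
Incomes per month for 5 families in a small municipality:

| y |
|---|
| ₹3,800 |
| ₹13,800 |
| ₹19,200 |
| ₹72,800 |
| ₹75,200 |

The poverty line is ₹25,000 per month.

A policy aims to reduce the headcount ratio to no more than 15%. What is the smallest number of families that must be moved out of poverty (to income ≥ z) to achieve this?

Currently q = 3 of N = 5 are below the line (H = 0.600).
A headcount ratio of at most 15% allows at most ⌊0.15 × 5⌋ = 0 poor families.
So at least 3 − 0 = 3 must be lifted.

3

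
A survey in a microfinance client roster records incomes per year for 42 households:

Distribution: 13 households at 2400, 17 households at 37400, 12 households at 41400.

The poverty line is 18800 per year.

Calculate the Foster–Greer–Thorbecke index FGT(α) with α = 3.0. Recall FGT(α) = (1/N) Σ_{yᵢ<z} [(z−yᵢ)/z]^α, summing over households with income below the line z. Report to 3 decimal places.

0.205

Incomes under z: 13×2400 (q = 13 of N = 42).
Gap ratios (z−y)/z: (18800−2400)/18800 = 0.8723 (×13).
Raised to α = 3.0: 0.66383 (×13).
Sum = 8.629812; FGT(3.0) = 8.629812 / 42 = 0.205.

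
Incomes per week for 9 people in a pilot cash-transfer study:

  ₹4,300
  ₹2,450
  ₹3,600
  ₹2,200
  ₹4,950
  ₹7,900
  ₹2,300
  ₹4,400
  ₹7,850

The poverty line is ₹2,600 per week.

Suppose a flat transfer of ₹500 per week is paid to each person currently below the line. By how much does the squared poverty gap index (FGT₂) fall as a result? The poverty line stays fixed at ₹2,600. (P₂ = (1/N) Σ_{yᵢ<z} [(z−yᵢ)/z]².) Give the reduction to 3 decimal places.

0.004

Before: below the line — ₹2,200, ₹2,300, ₹2,450; squared poverty gap index (FGT₂) = 0.00448.
After the ₹500 transfer: below the line — none; squared poverty gap index (FGT₂) = 0.00000.
Reduction = 0.00448 − 0.00000 = 0.004.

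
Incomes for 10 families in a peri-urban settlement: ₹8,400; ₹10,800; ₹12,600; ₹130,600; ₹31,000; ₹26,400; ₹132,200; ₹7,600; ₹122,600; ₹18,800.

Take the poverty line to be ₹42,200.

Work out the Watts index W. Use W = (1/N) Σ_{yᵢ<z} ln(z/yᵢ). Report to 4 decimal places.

0.7486

Incomes under z: ₹7,600, ₹8,400, ₹10,800, ₹12,600, ₹18,800, ₹26,400, ₹31,000 (q = 7 of N = 10).
ln(z/y) terms: ln(42200/7600) = 1.7143; ln(42200/8400) = 1.6142; ln(42200/10800) = 1.3629; ln(42200/12600) = 1.2087; ln(42200/18800) = 0.8086; ln(42200/26400) = 0.4691; ln(42200/31000) = 0.3084.
W = 7.486111 / 10 = 0.7486.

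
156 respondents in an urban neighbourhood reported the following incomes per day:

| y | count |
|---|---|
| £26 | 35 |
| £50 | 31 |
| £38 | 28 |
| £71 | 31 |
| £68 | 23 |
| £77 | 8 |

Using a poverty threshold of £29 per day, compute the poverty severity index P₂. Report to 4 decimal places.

Poor units: 35×£26 (q = 35 of N = 156).
Normalized shortfalls: (29−26)/29 = 0.1034 (×35).
Squared: 0.0107 (×35).
Sum = 0.374554; P₂ = 0.374554 / 156 = 0.0024.

0.0024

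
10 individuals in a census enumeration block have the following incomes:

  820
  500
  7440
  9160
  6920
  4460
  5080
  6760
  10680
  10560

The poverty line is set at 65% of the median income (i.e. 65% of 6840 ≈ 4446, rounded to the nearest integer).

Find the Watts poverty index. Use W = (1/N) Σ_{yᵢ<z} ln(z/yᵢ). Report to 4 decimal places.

0.3876

Below z: 500, 820 (q = 2 of N = 10).
ln(z/y) terms: ln(4446/500) = 2.1852; ln(4446/820) = 1.6905.
W = 3.875608 / 10 = 0.3876.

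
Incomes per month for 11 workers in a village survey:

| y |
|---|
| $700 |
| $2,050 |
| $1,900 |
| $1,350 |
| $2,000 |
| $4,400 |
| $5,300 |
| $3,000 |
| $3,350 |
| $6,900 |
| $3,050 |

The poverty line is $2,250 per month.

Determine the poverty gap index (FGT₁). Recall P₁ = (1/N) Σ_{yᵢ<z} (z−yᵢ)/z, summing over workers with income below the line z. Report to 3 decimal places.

Below z: $700, $1,350, $1,900, $2,000, $2,050 (q = 5 of N = 11).
Gap ratios (z−y)/z: (2250−700)/2250 = 0.6889; (2250−1350)/2250 = 0.4000; (2250−1900)/2250 = 0.1556; (2250−2000)/2250 = 0.1111; (2250−2050)/2250 = 0.0889.
Sum of shortfalls = 1.444444; P₁ averages over all N: 1.444444 / 11 = 0.131.

0.131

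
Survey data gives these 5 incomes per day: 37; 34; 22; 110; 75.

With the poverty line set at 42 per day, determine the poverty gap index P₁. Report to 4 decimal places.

0.1571

Below the line: 22, 34, 37 (q = 3 of N = 5).
Relative gaps: (42−22)/42 = 0.4762; (42−34)/42 = 0.1905; (42−37)/42 = 0.1190.
Sum of shortfalls = 0.785714; P₁ averages over all N: 0.785714 / 5 = 0.1571.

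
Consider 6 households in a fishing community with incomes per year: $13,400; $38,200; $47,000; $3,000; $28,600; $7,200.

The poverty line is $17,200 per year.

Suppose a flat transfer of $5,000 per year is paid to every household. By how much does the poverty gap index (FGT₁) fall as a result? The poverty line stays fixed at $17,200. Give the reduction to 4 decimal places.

0.1337

Before: below the line — $3,000, $7,200, $13,400; poverty gap index (FGT₁) = 0.271318.
After the $5,000 transfer: below the line — $8,000, $12,200; poverty gap index (FGT₁) = 0.137597.
Reduction = 0.271318 − 0.137597 = 0.1337.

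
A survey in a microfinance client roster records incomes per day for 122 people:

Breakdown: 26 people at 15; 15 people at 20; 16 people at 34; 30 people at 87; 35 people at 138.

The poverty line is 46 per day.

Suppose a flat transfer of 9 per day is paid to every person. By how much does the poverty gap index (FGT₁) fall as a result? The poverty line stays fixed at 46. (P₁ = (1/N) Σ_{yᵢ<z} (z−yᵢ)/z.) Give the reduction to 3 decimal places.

0.091

Before: below the line — 26×15, 15×20, 16×34; poverty gap index (FGT₁) = 0.24733.
After the 9 transfer: below the line — 26×24, 15×29, 16×43; poverty gap index (FGT₁) = 0.15592.
Reduction = 0.24733 − 0.15592 = 0.091.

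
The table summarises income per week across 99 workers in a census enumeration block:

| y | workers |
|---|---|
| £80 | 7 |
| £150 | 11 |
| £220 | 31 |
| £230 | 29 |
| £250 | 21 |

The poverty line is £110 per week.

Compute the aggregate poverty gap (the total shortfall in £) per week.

Below z: 7×£80 (q = 7 of N = 99).
Individual gaps: 7×(110−80) = 210.
Aggregate gap = £210.

£210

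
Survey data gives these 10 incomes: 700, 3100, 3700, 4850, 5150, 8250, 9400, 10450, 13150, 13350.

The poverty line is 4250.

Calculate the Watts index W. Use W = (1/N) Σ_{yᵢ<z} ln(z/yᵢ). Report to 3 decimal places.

0.226

Below z: 700, 3100, 3700 (q = 3 of N = 10).
ln(z/y) terms: ln(4250/700) = 1.8036; ln(4250/3100) = 0.3155; ln(4250/3700) = 0.1386.
W = 2.257697 / 10 = 0.226.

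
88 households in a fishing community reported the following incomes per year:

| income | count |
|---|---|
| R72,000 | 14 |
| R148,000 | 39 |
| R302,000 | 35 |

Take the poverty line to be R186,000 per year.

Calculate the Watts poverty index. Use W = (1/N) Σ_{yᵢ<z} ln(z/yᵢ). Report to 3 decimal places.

Poor units: 14×R72,000, 39×R148,000 (q = 53 of N = 88).
ln(z/y) terms: ln(186000/72000) = 0.9491 (×14); ln(186000/148000) = 0.2285 (×39).
W = 22.199969 / 88 = 0.252.

0.252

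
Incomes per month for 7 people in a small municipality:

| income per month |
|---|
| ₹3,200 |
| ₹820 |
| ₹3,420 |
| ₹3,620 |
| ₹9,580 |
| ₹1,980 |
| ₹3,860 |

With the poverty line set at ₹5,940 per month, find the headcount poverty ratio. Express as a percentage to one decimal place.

85.7%

6 of the 7 people have income below ₹5,940.
H = 6/7 = 85.7%.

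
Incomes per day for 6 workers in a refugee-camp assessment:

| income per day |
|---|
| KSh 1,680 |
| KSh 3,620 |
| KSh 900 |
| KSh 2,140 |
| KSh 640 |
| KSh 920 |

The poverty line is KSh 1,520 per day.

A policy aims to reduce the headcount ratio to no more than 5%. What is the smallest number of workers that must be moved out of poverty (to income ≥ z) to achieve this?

3

3 of the 6 workers are poor, so H = 3/6 = 0.500.
A headcount ratio of at most 5% allows at most ⌊0.05 × 6⌋ = 0 poor workers.
So at least 3 − 0 = 3 must be lifted.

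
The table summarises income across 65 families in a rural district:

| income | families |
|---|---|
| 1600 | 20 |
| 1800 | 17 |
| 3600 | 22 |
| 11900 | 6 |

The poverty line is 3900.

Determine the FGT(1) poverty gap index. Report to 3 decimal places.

0.348

Incomes under z: 20×1600, 17×1800, 22×3600 (q = 59 of N = 65).
Normalized shortfalls: (3900−1600)/3900 = 0.5897 (×20); (3900−1800)/3900 = 0.5385 (×17); (3900−3600)/3900 = 0.0769 (×22).
Sum of shortfalls = 22.641026; P₁ averages over all N: 22.641026 / 65 = 0.348.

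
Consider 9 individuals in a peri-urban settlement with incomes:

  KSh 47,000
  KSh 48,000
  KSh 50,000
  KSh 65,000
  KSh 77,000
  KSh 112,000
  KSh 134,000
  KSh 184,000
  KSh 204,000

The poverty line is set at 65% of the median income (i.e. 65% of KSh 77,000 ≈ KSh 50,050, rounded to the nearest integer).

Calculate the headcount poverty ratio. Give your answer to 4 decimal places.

0.3333

3 of the 9 individuals have income below KSh 50,050.
H = 3/9 = 0.3333.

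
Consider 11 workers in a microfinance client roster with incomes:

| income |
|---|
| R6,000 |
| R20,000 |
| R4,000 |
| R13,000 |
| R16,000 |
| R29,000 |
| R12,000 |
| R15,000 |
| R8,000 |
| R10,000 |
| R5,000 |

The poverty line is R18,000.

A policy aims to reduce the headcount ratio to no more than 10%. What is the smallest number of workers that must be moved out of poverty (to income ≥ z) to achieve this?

Currently q = 9 of N = 11 are below the line (H = 0.818).
A headcount ratio of at most 10% allows at most ⌊0.10 × 11⌋ = 1 poor workers.
So at least 9 − 1 = 8 must be lifted.

8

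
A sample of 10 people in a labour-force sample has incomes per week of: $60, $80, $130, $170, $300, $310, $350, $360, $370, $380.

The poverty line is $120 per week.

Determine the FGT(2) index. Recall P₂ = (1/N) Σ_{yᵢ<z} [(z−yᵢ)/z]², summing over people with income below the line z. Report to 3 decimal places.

0.036

Incomes under z: $60, $80 (q = 2 of N = 10).
Normalized shortfalls: (120−60)/120 = 0.5000; (120−80)/120 = 0.3333.
Squared: 0.2500; 0.1111.
Sum = 0.361111; P₂ = 0.361111 / 10 = 0.036.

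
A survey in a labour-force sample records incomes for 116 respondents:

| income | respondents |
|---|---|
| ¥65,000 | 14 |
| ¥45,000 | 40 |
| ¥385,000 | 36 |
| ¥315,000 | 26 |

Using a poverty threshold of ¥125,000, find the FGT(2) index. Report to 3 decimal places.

0.169

Incomes under z: 40×¥45,000, 14×¥65,000 (q = 54 of N = 116).
Shortfall ratios: (125000−45000)/125000 = 0.6400 (×40); (125000−65000)/125000 = 0.4800 (×14).
Squared: 0.4096 (×40); 0.2304 (×14).
Sum = 19.609600; P₂ = 19.609600 / 116 = 0.169.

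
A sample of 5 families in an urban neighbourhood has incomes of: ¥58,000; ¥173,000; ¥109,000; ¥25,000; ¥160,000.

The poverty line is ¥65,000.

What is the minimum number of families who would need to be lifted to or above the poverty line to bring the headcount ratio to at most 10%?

2

Currently q = 2 of N = 5 are below the line (H = 0.400).
A headcount ratio of at most 10% allows at most ⌊0.10 × 5⌋ = 0 poor families.
So at least 2 − 0 = 2 must be lifted.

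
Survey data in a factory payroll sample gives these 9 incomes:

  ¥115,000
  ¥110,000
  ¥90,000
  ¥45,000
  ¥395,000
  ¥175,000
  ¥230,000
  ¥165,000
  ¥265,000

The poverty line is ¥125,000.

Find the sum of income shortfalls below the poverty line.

¥140,000

Incomes under z: ¥45,000, ¥90,000, ¥110,000, ¥115,000 (q = 4 of N = 9).
Individual gaps: 125000−45000 = 80000; 125000−90000 = 35000; 125000−110000 = 15000; 125000−115000 = 10000.
Aggregate gap = ¥140,000.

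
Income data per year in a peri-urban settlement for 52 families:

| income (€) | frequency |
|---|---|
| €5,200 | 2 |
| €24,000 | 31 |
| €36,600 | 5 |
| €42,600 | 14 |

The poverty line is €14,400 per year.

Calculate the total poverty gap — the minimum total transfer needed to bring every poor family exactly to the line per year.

€18,400

Below the line: 2×€5,200 (q = 2 of N = 52).
Individual gaps: 2×(14400−5200) = 18400.
Aggregate gap = €18,400.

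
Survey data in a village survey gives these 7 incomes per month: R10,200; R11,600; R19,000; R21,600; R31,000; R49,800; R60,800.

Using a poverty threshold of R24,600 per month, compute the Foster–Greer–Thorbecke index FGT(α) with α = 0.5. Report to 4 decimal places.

0.3312

Below z: R10,200, R11,600, R19,000, R21,600 (q = 4 of N = 7).
Shortfall ratios: (24600−10200)/24600 = 0.5854; (24600−11600)/24600 = 0.5285; (24600−19000)/24600 = 0.2276; (24600−21600)/24600 = 0.1220.
Raised to α = 0.5: 0.76509; 0.72695; 0.47712; 0.34922.
Sum = 2.318375; FGT(0.5) = 2.318375 / 7 = 0.3312.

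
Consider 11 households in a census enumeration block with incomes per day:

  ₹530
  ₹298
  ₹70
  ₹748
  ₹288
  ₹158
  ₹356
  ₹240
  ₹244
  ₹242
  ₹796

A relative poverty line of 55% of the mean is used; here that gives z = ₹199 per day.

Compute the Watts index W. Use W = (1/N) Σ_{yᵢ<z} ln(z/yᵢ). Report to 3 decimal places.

Below z: ₹70, ₹158 (q = 2 of N = 11).
Log gaps: ln(199/70) = 1.0448; ln(199/158) = 0.2307.
W = 1.275519 / 11 = 0.116.

0.116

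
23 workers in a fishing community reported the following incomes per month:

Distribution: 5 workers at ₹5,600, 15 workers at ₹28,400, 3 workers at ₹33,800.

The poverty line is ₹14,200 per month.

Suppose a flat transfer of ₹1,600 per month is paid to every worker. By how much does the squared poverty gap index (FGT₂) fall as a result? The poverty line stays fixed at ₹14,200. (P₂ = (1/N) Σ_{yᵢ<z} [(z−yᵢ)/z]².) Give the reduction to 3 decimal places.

Before: below the line — 5×₹5,600; squared poverty gap index (FGT₂) = 0.07974.
After the ₹1,600 transfer: below the line — 5×₹7,200; squared poverty gap index (FGT₂) = 0.05283.
Reduction = 0.07974 − 0.05283 = 0.027.

0.027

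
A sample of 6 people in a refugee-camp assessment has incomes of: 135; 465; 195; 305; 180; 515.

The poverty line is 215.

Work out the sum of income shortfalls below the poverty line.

135

Below z: 135, 180, 195 (q = 3 of N = 6).
Individual gaps: 215−135 = 80; 215−180 = 35; 215−195 = 20.
Aggregate gap = 135.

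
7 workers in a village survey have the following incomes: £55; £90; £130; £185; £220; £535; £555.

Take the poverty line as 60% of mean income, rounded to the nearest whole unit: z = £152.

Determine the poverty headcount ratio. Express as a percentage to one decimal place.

42.9%

3 of the 7 workers have income below £152.
H = 3/7 = 42.9%.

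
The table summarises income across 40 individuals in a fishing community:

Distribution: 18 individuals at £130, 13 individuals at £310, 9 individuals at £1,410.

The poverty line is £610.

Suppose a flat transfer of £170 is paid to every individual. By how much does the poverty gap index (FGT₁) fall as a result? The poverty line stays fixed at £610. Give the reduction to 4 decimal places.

0.2160

Before: below the line — 18×£130, 13×£310; poverty gap index (FGT₁) = 0.513934.
After the £170 transfer: below the line — 18×£300, 13×£480; poverty gap index (FGT₁) = 0.297951.
Reduction = 0.513934 − 0.297951 = 0.2160.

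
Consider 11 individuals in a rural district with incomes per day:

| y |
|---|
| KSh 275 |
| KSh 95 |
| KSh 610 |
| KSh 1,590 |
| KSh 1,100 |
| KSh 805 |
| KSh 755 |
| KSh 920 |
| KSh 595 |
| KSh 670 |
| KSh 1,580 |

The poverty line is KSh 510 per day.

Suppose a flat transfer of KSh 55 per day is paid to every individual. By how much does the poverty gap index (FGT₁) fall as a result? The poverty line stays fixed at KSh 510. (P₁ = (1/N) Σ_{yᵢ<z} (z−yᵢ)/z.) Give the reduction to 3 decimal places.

Before: below the line — KSh 95, KSh 275; poverty gap index (FGT₁) = 0.11586.
After the KSh 55 transfer: below the line — KSh 150, KSh 330; poverty gap index (FGT₁) = 0.09626.
Reduction = 0.11586 − 0.09626 = 0.020.

0.020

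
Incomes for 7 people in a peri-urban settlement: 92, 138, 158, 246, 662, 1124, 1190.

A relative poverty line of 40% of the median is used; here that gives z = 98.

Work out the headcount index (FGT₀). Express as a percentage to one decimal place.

1 of the 7 people have income below 98.
H = 1/7 = 14.3%.

14.3%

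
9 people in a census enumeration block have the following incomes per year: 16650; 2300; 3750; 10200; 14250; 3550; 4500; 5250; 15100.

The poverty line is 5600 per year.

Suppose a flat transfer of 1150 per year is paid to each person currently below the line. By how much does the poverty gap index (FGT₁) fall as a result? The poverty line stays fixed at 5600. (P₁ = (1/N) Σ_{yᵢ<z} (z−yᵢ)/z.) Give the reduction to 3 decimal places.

Before: below the line — 2300, 3550, 3750, 4500, 5250; poverty gap index (FGT₁) = 0.17163.
After the 1150 transfer: below the line — 3450, 4700, 4900; poverty gap index (FGT₁) = 0.07440.
Reduction = 0.17163 − 0.07440 = 0.097.

0.097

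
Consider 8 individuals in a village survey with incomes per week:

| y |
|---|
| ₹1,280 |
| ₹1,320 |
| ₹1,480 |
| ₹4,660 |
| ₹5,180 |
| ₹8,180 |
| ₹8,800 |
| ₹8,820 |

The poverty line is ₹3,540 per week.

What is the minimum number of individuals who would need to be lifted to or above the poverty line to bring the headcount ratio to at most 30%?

Currently q = 3 of N = 8 are below the line (H = 0.375).
A headcount ratio of at most 30% allows at most ⌊0.30 × 8⌋ = 2 poor individuals.
So at least 3 − 2 = 1 must be lifted.

1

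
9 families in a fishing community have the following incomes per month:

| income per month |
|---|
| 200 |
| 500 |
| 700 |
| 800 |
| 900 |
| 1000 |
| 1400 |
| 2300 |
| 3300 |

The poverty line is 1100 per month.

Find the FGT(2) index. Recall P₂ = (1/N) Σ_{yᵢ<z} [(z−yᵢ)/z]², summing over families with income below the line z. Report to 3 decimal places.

0.135

Below the line: 200, 500, 700, 800, 900, 1000 (q = 6 of N = 9).
Relative gaps: (1100−200)/1100 = 0.8182; (1100−500)/1100 = 0.5455; (1100−700)/1100 = 0.3636; (1100−800)/1100 = 0.2727; (1100−900)/1100 = 0.1818; (1100−1000)/1100 = 0.0909.
Squared: 0.6694; 0.2975; 0.1322; 0.0744; 0.0331; 0.0083.
Sum = 1.214876; P₂ = 1.214876 / 9 = 0.135.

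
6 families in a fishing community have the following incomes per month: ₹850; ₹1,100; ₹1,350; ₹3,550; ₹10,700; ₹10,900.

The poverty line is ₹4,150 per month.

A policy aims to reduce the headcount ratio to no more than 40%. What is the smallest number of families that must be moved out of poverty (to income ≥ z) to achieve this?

2

4 of the 6 families are poor, so H = 4/6 = 0.667.
A headcount ratio of at most 40% allows at most ⌊0.40 × 6⌋ = 2 poor families.
So at least 4 − 2 = 2 must be lifted.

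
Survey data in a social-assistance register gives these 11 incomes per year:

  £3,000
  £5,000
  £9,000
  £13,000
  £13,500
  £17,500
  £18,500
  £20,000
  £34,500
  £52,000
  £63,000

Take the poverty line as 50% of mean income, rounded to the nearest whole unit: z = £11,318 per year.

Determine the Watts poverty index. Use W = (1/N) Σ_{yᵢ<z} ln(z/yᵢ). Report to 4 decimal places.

0.2158

Below the line: £3,000, £5,000, £9,000 (q = 3 of N = 11).
Log gaps: ln(11318/3000) = 1.3278; ln(11318/5000) = 0.8170; ln(11318/9000) = 0.2292.
W = 2.373908 / 11 = 0.2158.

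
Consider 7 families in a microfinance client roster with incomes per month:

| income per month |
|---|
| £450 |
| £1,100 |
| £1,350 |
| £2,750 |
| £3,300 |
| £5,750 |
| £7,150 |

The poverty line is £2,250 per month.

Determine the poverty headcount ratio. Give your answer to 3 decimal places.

0.429

3 of the 7 families have income below £2,250.
H = 3/7 = 0.429.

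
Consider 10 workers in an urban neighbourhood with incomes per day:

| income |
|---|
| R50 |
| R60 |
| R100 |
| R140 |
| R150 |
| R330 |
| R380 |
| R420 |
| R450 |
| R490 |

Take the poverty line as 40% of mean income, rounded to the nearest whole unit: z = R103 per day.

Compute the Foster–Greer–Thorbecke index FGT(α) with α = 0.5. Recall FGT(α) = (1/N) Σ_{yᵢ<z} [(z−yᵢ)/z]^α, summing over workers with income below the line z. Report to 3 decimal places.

Below z: R50, R60, R100 (q = 3 of N = 10).
Gap ratios (z−y)/z: (103−50)/103 = 0.5146; (103−60)/103 = 0.4175; (103−100)/103 = 0.0291.
Raised to α = 0.5: 0.71733; 0.64612; 0.17066.
Sum = 1.534118; FGT(0.5) = 1.534118 / 10 = 0.153.

0.153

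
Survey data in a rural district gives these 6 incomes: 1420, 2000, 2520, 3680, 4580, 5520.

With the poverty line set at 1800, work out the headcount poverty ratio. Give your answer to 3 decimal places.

0.167

1 of the 6 people have income below 1800.
H = 1/6 = 0.167.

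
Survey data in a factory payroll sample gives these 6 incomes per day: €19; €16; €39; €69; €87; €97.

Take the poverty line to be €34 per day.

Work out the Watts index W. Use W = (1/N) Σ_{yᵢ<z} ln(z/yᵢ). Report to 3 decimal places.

0.223

Below z: €16, €19 (q = 2 of N = 6).
ln(z/y) terms: ln(34/16) = 0.7538; ln(34/19) = 0.5819.
W = 1.335693 / 6 = 0.223.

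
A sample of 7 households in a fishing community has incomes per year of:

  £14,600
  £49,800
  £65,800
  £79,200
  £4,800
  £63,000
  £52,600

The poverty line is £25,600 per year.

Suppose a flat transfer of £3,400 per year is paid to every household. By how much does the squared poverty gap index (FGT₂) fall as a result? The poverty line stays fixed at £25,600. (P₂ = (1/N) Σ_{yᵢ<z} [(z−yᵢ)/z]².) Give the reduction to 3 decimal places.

0.042

Before: below the line — £4,800, £14,600; squared poverty gap index (FGT₂) = 0.12068.
After the £3,400 transfer: below the line — £8,200, £18,000; squared poverty gap index (FGT₂) = 0.07859.
Reduction = 0.12068 − 0.07859 = 0.042.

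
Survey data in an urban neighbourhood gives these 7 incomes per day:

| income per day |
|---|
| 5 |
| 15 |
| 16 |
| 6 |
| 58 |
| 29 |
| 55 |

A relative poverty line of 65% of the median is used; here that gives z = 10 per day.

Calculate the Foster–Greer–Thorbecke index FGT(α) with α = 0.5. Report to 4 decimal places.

0.1914

Incomes under z: 5, 6 (q = 2 of N = 7).
Relative gaps: (10−5)/10 = 0.5000; (10−6)/10 = 0.4000.
Raised to α = 0.5: 0.70711; 0.63246.
Sum = 1.339562; FGT(0.5) = 1.339562 / 7 = 0.1914.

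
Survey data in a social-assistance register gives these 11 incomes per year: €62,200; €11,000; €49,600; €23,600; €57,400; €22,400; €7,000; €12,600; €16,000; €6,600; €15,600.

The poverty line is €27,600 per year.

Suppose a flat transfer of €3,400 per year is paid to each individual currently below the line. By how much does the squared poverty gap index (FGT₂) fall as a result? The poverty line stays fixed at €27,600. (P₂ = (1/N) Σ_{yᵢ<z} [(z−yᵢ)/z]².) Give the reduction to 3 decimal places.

Before: below the line — €6,600, €7,000, €11,000, €12,600, €15,600, €16,000, €22,400, €23,600; squared poverty gap index (FGT₂) = 0.20139.
After the €3,400 transfer: below the line — €10,000, €10,400, €14,400, €16,000, €19,000, €19,400, €25,800, €27,000; squared poverty gap index (FGT₂) = 0.12641.
Reduction = 0.20139 − 0.12641 = 0.075.

0.075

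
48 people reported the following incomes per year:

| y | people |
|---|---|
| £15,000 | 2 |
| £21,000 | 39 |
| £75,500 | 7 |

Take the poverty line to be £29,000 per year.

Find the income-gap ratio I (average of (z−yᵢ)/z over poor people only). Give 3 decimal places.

Incomes under z: 2×£15,000, 39×£21,000 (q = 41 of N = 48).
Relative gaps: 0.4828 (×2), 0.2759 (×39); sum = 11.724138.
I averages over the q = 41 poor units only: 11.724138 / 41 = 0.286.

0.286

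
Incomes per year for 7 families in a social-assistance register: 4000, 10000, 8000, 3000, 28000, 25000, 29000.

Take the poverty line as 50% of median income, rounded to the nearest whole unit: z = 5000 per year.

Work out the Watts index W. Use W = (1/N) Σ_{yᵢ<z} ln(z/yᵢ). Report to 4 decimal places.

0.1049

Poor units: 3000, 4000 (q = 2 of N = 7).
Log gaps: ln(5000/3000) = 0.5108; ln(5000/4000) = 0.2231.
W = 0.733969 / 7 = 0.1049.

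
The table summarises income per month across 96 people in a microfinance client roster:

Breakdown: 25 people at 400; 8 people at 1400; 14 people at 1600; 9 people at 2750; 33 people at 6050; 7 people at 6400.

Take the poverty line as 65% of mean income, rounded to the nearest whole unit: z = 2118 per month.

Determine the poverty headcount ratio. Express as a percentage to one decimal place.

47 of the 96 people have income below 2118.
H = 47/96 = 49.0%.

49.0%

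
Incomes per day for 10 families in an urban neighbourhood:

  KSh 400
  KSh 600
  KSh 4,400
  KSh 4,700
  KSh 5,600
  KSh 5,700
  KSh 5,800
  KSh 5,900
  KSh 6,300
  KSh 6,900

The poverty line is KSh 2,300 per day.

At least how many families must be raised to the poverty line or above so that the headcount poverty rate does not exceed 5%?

2 of the 10 families are poor, so H = 2/10 = 0.200.
A headcount ratio of at most 5% allows at most ⌊0.05 × 10⌋ = 0 poor families.
So at least 2 − 0 = 2 must be lifted.

2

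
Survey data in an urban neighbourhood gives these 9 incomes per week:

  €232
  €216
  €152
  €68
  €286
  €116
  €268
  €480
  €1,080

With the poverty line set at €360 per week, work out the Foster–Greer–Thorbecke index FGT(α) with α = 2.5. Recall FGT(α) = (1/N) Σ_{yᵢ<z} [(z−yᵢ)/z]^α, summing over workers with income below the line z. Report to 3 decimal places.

Below the line: €68, €116, €152, €216, €232, €268, €286 (q = 7 of N = 9).
Relative gaps: (360−68)/360 = 0.8111; (360−116)/360 = 0.6778; (360−152)/360 = 0.5778; (360−216)/360 = 0.4000; (360−232)/360 = 0.3556; (360−268)/360 = 0.2556; (360−286)/360 = 0.2056.
Raised to α = 2.5: 0.59252; 0.37820; 0.25375; 0.10119; 0.07538; 0.03302; 0.01916.
Sum = 1.453209; FGT(2.5) = 1.453209 / 9 = 0.161.

0.161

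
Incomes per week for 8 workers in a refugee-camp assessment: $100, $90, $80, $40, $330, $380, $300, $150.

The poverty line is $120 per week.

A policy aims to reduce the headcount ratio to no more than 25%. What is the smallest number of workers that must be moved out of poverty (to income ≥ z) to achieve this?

4 of the 8 workers are poor, so H = 4/8 = 0.500.
A headcount ratio of at most 25% allows at most ⌊0.25 × 8⌋ = 2 poor workers.
So at least 4 − 2 = 2 must be lifted.

2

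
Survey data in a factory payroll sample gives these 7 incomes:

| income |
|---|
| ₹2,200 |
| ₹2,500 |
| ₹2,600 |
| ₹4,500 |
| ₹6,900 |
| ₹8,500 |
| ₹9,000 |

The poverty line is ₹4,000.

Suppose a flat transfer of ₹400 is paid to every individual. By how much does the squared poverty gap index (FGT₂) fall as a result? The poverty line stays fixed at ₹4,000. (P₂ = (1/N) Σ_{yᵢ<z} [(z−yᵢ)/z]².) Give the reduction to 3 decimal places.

0.029

Before: below the line — ₹2,200, ₹2,500, ₹2,600; squared poverty gap index (FGT₂) = 0.06652.
After the ₹400 transfer: below the line — ₹2,600, ₹2,900, ₹3,000; squared poverty gap index (FGT₂) = 0.03723.
Reduction = 0.06652 − 0.03723 = 0.029.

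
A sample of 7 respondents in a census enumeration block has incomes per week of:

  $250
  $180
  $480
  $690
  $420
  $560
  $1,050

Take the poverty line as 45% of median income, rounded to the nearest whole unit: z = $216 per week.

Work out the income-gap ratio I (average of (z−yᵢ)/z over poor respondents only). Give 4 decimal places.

0.1667

Below the line: $180 (q = 1 of N = 7).
Shortfall ratios (z−y)/z: 0.1667; sum = 0.166667.
The income-gap ratio divides by q (the poor only): 0.166667 / 1 = 0.1667.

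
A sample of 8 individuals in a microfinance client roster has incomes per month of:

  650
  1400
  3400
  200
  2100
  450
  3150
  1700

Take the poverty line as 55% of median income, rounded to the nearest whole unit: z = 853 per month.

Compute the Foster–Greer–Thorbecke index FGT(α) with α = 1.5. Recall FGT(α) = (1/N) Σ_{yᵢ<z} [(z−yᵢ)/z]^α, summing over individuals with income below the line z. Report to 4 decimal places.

Below the line: 200, 450, 650 (q = 3 of N = 8).
Relative gaps: (853−200)/853 = 0.7655; (853−450)/853 = 0.4725; (853−650)/853 = 0.2380.
Raised to α = 1.5: 0.66980; 0.32474; 0.11610.
Sum = 1.110637; FGT(1.5) = 1.110637 / 8 = 0.1388.

0.1388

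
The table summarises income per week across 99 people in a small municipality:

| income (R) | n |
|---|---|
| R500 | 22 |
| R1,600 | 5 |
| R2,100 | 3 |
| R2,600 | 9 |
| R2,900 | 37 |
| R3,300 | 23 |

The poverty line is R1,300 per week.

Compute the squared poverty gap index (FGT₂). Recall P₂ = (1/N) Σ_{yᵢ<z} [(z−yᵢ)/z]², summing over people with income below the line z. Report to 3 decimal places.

0.084

Incomes under z: 22×R500 (q = 22 of N = 99).
Shortfall ratios: (1300−500)/1300 = 0.6154 (×22).
Squared: 0.3787 (×22).
Sum = 8.331361; P₂ = 8.331361 / 99 = 0.084.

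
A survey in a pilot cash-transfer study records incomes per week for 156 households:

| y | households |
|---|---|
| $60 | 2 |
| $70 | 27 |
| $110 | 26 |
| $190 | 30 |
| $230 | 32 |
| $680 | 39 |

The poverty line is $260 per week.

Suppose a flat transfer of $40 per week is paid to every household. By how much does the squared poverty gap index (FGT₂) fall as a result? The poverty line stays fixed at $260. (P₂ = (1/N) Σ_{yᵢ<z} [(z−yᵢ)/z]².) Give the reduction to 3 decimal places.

Before: below the line — 2×$60, 27×$70, 26×$110, 30×$190, 32×$230; squared poverty gap index (FGT₂) = 0.17216.
After the $40 transfer: below the line — 2×$100, 27×$110, 26×$150, 30×$230; squared poverty gap index (FGT₂) = 0.09485.
Reduction = 0.17216 − 0.09485 = 0.077.

0.077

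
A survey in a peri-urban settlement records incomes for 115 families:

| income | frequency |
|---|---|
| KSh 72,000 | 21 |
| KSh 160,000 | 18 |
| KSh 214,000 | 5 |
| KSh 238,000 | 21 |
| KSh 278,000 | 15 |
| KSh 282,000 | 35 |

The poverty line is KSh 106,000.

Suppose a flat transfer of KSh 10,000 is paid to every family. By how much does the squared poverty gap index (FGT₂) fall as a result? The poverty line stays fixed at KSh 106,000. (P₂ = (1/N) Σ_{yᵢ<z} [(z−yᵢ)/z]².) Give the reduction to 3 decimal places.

0.009

Before: below the line — 21×KSh 72,000; squared poverty gap index (FGT₂) = 0.01879.
After the KSh 10,000 transfer: below the line — 21×KSh 82,000; squared poverty gap index (FGT₂) = 0.00936.
Reduction = 0.01879 − 0.00936 = 0.009.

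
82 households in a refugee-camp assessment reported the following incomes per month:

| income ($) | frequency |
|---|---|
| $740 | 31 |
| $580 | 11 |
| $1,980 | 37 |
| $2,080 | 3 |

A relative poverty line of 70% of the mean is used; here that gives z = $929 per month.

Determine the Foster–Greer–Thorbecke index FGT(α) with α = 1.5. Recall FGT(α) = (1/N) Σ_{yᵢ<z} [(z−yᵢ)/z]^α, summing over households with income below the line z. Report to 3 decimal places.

0.066

Poor units: 11×$580, 31×$740 (q = 42 of N = 82).
Shortfall ratios: (929−580)/929 = 0.3757 (×11); (929−740)/929 = 0.2034 (×31).
Raised to α = 1.5: 0.23026 (×11); 0.09176 (×31).
Sum = 5.377500; FGT(1.5) = 5.377500 / 82 = 0.066.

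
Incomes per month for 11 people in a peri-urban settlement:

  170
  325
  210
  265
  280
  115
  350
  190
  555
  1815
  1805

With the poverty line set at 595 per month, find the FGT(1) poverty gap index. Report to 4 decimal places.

0.4423

Poor units: 115, 170, 190, 210, 265, 280, 325, 350, 555 (q = 9 of N = 11).
Shortfall ratios: (595−115)/595 = 0.8067; (595−170)/595 = 0.7143; (595−190)/595 = 0.6807; (595−210)/595 = 0.6471; (595−265)/595 = 0.5546; (595−280)/595 = 0.5294; (595−325)/595 = 0.4538; (595−350)/595 = 0.4118; (595−555)/595 = 0.0672.
Sum of shortfalls = 4.865546; P₁ averages over all N: 4.865546 / 11 = 0.4423.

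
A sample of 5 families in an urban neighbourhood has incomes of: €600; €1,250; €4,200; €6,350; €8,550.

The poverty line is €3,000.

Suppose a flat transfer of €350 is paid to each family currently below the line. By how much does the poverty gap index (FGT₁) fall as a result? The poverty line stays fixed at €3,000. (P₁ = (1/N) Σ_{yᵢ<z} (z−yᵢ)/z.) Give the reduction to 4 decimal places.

0.0467

Before: below the line — €600, €1,250; poverty gap index (FGT₁) = 0.276667.
After the €350 transfer: below the line — €950, €1,600; poverty gap index (FGT₁) = 0.230000.
Reduction = 0.276667 − 0.230000 = 0.0467.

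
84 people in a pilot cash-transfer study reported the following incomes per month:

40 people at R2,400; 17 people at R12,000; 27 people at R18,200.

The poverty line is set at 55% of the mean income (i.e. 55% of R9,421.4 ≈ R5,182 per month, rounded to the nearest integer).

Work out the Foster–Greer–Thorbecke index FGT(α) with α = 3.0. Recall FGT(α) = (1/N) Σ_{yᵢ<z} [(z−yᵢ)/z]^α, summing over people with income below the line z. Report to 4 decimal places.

Below z: 40×R2,400 (q = 40 of N = 84).
Relative gaps: (5182−2400)/5182 = 0.5369 (×40).
Raised to α = 3.0: 0.15473 (×40).
Sum = 6.189266; FGT(3.0) = 6.189266 / 84 = 0.0737.

0.0737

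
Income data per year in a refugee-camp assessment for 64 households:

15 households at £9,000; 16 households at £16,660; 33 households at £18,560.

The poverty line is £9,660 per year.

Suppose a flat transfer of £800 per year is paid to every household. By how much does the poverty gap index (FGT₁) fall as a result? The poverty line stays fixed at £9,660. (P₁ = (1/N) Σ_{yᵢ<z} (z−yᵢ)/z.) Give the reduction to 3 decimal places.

Before: below the line — 15×£9,000; poverty gap index (FGT₁) = 0.01601.
After the £800 transfer: below the line — none; poverty gap index (FGT₁) = 0.00000.
Reduction = 0.01601 − 0.00000 = 0.016.

0.016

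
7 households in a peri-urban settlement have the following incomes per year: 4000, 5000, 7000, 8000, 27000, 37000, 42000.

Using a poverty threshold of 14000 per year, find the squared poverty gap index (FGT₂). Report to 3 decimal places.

Below z: 4000, 5000, 7000, 8000 (q = 4 of N = 7).
Shortfall ratios: (14000−4000)/14000 = 0.7143; (14000−5000)/14000 = 0.6429; (14000−7000)/14000 = 0.5000; (14000−8000)/14000 = 0.4286.
Squared: 0.5102; 0.4133; 0.2500; 0.1837.
Sum = 1.357143; P₂ = 1.357143 / 7 = 0.194.

0.194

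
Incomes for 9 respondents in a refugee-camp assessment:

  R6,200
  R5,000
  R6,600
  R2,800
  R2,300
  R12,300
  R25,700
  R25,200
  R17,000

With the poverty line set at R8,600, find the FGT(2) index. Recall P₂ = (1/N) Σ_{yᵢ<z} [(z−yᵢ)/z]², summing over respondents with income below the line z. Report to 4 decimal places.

Below the line: R2,300, R2,800, R5,000, R6,200, R6,600 (q = 5 of N = 9).
Shortfall ratios: (8600−2300)/8600 = 0.7326; (8600−2800)/8600 = 0.6744; (8600−5000)/8600 = 0.4186; (8600−6200)/8600 = 0.2791; (8600−6600)/8600 = 0.2326.
Squared: 0.5366; 0.4548; 0.1752; 0.0779; 0.0541.
Sum = 1.298675; P₂ = 1.298675 / 9 = 0.1443.

0.1443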